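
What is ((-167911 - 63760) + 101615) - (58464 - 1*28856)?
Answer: -159664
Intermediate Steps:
((-167911 - 63760) + 101615) - (58464 - 1*28856) = (-231671 + 101615) - (58464 - 28856) = -130056 - 1*29608 = -130056 - 29608 = -159664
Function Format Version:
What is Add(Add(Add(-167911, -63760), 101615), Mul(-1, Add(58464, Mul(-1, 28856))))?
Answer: -159664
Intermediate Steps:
Add(Add(Add(-167911, -63760), 101615), Mul(-1, Add(58464, Mul(-1, 28856)))) = Add(Add(-231671, 101615), Mul(-1, Add(58464, -28856))) = Add(-130056, Mul(-1, 29608)) = Add(-130056, -29608) = -159664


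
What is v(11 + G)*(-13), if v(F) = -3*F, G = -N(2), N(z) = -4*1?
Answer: 585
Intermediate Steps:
N(z) = -4
G = 4 (G = -1*(-4) = 4)
v(11 + G)*(-13) = -3*(11 + 4)*(-13) = -3*15*(-13) = -45*(-13) = 585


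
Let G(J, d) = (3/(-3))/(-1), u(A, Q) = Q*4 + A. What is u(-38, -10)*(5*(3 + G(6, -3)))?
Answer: -1560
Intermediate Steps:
u(A, Q) = A + 4*Q (u(A, Q) = 4*Q + A = A + 4*Q)
G(J, d) = 1 (G(J, d) = (3*(-⅓))*(-1) = -1*(-1) = 1)
u(-38, -10)*(5*(3 + G(6, -3))) = (-38 + 4*(-10))*(5*(3 + 1)) = (-38 - 40)*(5*4) = -78*20 = -1560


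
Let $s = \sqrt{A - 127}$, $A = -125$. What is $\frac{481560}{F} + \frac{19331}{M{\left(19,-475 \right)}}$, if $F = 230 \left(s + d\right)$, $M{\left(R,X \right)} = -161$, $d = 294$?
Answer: $\frac{- 19331 \sqrt{7} + 891037 i}{161 \left(\sqrt{7} - 49 i\right)} \approx -112.97 - 0.38341 i$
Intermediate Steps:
$s = 6 i \sqrt{7}$ ($s = \sqrt{-125 - 127} = \sqrt{-252} = 6 i \sqrt{7} \approx 15.875 i$)
$F = 67620 + 1380 i \sqrt{7}$ ($F = 230 \left(6 i \sqrt{7} + 294\right) = 230 \left(294 + 6 i \sqrt{7}\right) = 67620 + 1380 i \sqrt{7} \approx 67620.0 + 3651.1 i$)
$\frac{481560}{F} + \frac{19331}{M{\left(19,-475 \right)}} = \frac{481560}{67620 + 1380 i \sqrt{7}} + \frac{19331}{-161} = \frac{481560}{67620 + 1380 i \sqrt{7}} + 19331 \left(- \frac{1}{161}\right) = \frac{481560}{67620 + 1380 i \sqrt{7}} - \frac{19331}{161} = - \frac{19331}{161} + \frac{481560}{67620 + 1380 i \sqrt{7}}$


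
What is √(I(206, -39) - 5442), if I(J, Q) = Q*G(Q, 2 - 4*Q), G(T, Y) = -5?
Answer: 3*I*√583 ≈ 72.436*I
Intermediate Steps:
I(J, Q) = -5*Q (I(J, Q) = Q*(-5) = -5*Q)
√(I(206, -39) - 5442) = √(-5*(-39) - 5442) = √(195 - 5442) = √(-5247) = 3*I*√583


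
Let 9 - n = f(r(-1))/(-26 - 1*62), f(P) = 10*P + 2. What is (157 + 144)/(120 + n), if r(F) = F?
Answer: 3311/1418 ≈ 2.3350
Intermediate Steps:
f(P) = 2 + 10*P
n = 98/11 (n = 9 - (2 + 10*(-1))/(-26 - 1*62) = 9 - (2 - 10)/(-26 - 62) = 9 - (-8)/(-88) = 9 - (-8)*(-1)/88 = 9 - 1*1/11 = 9 - 1/11 = 98/11 ≈ 8.9091)
(157 + 144)/(120 + n) = (157 + 144)/(120 + 98/11) = 301/(1418/11) = 301*(11/1418) = 3311/1418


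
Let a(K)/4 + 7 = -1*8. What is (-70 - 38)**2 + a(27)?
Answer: 11604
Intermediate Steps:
a(K) = -60 (a(K) = -28 + 4*(-1*8) = -28 + 4*(-8) = -28 - 32 = -60)
(-70 - 38)**2 + a(27) = (-70 - 38)**2 - 60 = (-108)**2 - 60 = 11664 - 60 = 11604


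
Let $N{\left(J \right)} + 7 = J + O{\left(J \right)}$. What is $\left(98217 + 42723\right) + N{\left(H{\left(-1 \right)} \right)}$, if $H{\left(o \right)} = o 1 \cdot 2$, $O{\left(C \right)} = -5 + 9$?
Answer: $140935$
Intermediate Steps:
$O{\left(C \right)} = 4$
$H{\left(o \right)} = 2 o$ ($H{\left(o \right)} = o 2 = 2 o$)
$N{\left(J \right)} = -3 + J$ ($N{\left(J \right)} = -7 + \left(J + 4\right) = -7 + \left(4 + J\right) = -3 + J$)
$\left(98217 + 42723\right) + N{\left(H{\left(-1 \right)} \right)} = \left(98217 + 42723\right) + \left(-3 + 2 \left(-1\right)\right) = 140940 - 5 = 140935$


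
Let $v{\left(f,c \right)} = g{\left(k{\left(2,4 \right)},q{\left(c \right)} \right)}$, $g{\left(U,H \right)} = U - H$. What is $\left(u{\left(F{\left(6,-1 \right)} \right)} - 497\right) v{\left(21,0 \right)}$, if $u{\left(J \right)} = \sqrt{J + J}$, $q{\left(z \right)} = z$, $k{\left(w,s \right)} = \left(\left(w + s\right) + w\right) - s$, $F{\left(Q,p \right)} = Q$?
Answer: $-1988 + 8 \sqrt{3} \approx -1974.1$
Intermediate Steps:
$k{\left(w,s \right)} = 2 w$ ($k{\left(w,s \right)} = \left(\left(s + w\right) + w\right) - s = \left(s + 2 w\right) - s = 2 w$)
$u{\left(J \right)} = \sqrt{2} \sqrt{J}$ ($u{\left(J \right)} = \sqrt{2 J} = \sqrt{2} \sqrt{J}$)
$v{\left(f,c \right)} = 4 - c$ ($v{\left(f,c \right)} = 2 \cdot 2 - c = 4 - c$)
$\left(u{\left(F{\left(6,-1 \right)} \right)} - 497\right) v{\left(21,0 \right)} = \left(\sqrt{2} \sqrt{6} - 497\right) \left(4 - 0\right) = \left(2 \sqrt{3} - 497\right) \left(4 + 0\right) = \left(-497 + 2 \sqrt{3}\right) 4 = -1988 + 8 \sqrt{3}$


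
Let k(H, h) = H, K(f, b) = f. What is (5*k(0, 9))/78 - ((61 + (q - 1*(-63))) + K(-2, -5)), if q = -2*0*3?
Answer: -122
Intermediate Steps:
q = 0 (q = 0*3 = 0)
(5*k(0, 9))/78 - ((61 + (q - 1*(-63))) + K(-2, -5)) = (5*0)/78 - ((61 + (0 - 1*(-63))) - 2) = 0*(1/78) - ((61 + (0 + 63)) - 2) = 0 - ((61 + 63) - 2) = 0 - (124 - 2) = 0 - 1*122 = 0 - 122 = -122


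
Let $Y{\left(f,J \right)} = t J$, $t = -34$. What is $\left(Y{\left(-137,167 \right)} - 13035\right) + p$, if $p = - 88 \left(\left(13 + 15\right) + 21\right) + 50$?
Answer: $-22975$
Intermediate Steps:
$Y{\left(f,J \right)} = - 34 J$
$p = -4262$ ($p = - 88 \left(28 + 21\right) + 50 = \left(-88\right) 49 + 50 = -4312 + 50 = -4262$)
$\left(Y{\left(-137,167 \right)} - 13035\right) + p = \left(\left(-34\right) 167 - 13035\right) - 4262 = \left(-5678 - 13035\right) - 4262 = -18713 - 4262 = -22975$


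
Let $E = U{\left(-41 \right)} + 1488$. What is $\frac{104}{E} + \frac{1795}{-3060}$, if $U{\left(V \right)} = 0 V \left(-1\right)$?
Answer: $- \frac{9803}{18972} \approx -0.51671$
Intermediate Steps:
$U{\left(V \right)} = 0$ ($U{\left(V \right)} = 0 \left(-1\right) = 0$)
$E = 1488$ ($E = 0 + 1488 = 1488$)
$\frac{104}{E} + \frac{1795}{-3060} = \frac{104}{1488} + \frac{1795}{-3060} = 104 \cdot \frac{1}{1488} + 1795 \left(- \frac{1}{3060}\right) = \frac{13}{186} - \frac{359}{612} = - \frac{9803}{18972}$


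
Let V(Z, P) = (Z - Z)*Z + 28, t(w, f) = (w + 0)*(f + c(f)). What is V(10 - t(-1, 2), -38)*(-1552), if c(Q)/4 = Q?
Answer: -43456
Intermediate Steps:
c(Q) = 4*Q
t(w, f) = 5*f*w (t(w, f) = (w + 0)*(f + 4*f) = w*(5*f) = 5*f*w)
V(Z, P) = 28 (V(Z, P) = 0*Z + 28 = 0 + 28 = 28)
V(10 - t(-1, 2), -38)*(-1552) = 28*(-1552) = -43456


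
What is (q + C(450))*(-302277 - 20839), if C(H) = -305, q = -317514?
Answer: 102692404004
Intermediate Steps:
(q + C(450))*(-302277 - 20839) = (-317514 - 305)*(-302277 - 20839) = -317819*(-323116) = 102692404004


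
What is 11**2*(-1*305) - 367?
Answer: -37272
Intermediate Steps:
11**2*(-1*305) - 367 = 121*(-305) - 367 = -36905 - 367 = -37272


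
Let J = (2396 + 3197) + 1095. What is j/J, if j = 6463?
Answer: 6463/6688 ≈ 0.96636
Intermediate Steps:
J = 6688 (J = 5593 + 1095 = 6688)
j/J = 6463/6688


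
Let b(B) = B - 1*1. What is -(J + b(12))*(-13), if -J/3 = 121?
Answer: -4576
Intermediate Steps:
J = -363 (J = -3*121 = -363)
b(B) = -1 + B (b(B) = B - 1 = -1 + B)
-(J + b(12))*(-13) = -(-363 + (-1 + 12))*(-13) = -(-363 + 11)*(-13) = -(-352)*(-13) = -1*4576 = -4576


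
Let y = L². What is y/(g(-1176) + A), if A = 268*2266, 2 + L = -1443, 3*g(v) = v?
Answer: 2088025/606896 ≈ 3.4405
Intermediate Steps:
g(v) = v/3
L = -1445 (L = -2 - 1443 = -1445)
A = 607288
y = 2088025 (y = (-1445)² = 2088025)
y/(g(-1176) + A) = 2088025/((⅓)*(-1176) + 607288) = 2088025/(-392 + 607288) = 2088025/606896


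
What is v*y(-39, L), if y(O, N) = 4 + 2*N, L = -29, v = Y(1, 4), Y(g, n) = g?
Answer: -54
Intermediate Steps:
v = 1
v*y(-39, L) = 1*(4 + 2*(-29)) = 1*(4 - 58) = 1*(-54) = -54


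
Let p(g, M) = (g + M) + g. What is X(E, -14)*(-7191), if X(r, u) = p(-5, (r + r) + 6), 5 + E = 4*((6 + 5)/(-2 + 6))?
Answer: -57528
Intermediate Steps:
p(g, M) = M + 2*g (p(g, M) = (M + g) + g = M + 2*g)
E = 6 (E = -5 + 4*((6 + 5)/(-2 + 6)) = -5 + 4*(11/4) = -5 + 11 = 6)
X(r, u) = -4 + 2*r (X(r, u) = ((r + r) + 6) + 2*(-5) = (2*r + 6) - 10 = (6 + 2*r) - 10 = -4 + 2*r)
X(E, -14)*(-7191) = (-4 + 2*6)*(-7191) = (-4 + 12)*(-7191) = 8*(-7191) = -57528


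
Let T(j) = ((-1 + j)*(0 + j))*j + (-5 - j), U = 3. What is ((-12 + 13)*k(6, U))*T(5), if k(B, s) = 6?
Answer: 540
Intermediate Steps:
T(j) = -5 - j + j²*(-1 + j) (T(j) = ((-1 + j)*j)*j + (-5 - j) = (j*(-1 + j))*j + (-5 - j) = j²*(-1 + j) + (-5 - j) = -5 - j + j²*(-1 + j))
((-12 + 13)*k(6, U))*T(5) = ((-12 + 13)*6)*(-5 + 5³ - 1*5 - 1*5²) = (1*6)*(-5 + 125 - 5 - 1*25) = 6*(-5 + 125 - 5 - 25) = 6*90 = 540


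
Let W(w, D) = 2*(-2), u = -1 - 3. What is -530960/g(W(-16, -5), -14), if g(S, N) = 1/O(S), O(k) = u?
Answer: 2123840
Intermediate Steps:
u = -4
O(k) = -4
W(w, D) = -4
g(S, N) = -¼ (g(S, N) = 1/(-4) = -¼)
-530960/g(W(-16, -5), -14) = -530960/(-¼) = -530960*(-4) = 2123840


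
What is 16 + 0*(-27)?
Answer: 16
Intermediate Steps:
16 + 0*(-27) = 16 + 0 = 16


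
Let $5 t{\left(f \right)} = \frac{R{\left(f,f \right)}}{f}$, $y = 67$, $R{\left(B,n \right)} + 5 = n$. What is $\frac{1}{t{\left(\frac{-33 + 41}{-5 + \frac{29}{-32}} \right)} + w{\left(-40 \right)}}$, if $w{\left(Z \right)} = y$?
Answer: $\frac{1280}{86961} \approx 0.014719$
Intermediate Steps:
$R{\left(B,n \right)} = -5 + n$
$w{\left(Z \right)} = 67$
$t{\left(f \right)} = \frac{-5 + f}{5 f}$ ($t{\left(f \right)} = \frac{\left(-5 + f\right) \frac{1}{f}}{5} = \frac{\frac{1}{f} \left(-5 + f\right)}{5} = \frac{-5 + f}{5 f}$)
$\frac{1}{t{\left(\frac{-33 + 41}{-5 + \frac{29}{-32}} \right)} + w{\left(-40 \right)}} = \frac{1}{\frac{-5 + \frac{-33 + 41}{-5 + \frac{29}{-32}}}{5 \frac{-33 + 41}{-5 + \frac{29}{-32}}} + 67} = \frac{1}{\frac{-5 + \frac{8}{-5 + 29 \left(- \frac{1}{32}\right)}}{5 \frac{8}{-5 + 29 \left(- \frac{1}{32}\right)}} + 67} = \frac{1}{\frac{-5 + \frac{8}{-5 - \frac{29}{32}}}{5 \frac{8}{-5 - \frac{29}{32}}} + 67} = \frac{1}{\frac{-5 + \frac{8}{- \frac{189}{32}}}{5 \frac{8}{- \frac{189}{32}}} + 67} = \frac{1}{\frac{-5 + 8 \left(- \frac{32}{189}\right)}{5 \cdot 8 \left(- \frac{32}{189}\right)} + 67} = \frac{1}{\frac{-5 - \frac{256}{189}}{5 \left(- \frac{256}{189}\right)} + 67} = \frac{1}{\frac{1}{5} \left(- \frac{189}{256}\right) \left(- \frac{1201}{189}\right) + 67} = \frac{1}{\frac{1201}{1280} + 67} = \frac{1}{\frac{86961}{1280}} = \frac{1280}{86961}$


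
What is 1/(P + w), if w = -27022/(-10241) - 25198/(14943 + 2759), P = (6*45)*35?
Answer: 90643091/856687355313 ≈ 0.00010581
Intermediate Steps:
P = 9450 (P = 270*35 = 9450)
w = 110145363/90643091 (w = -27022*(-1/10241) - 25198/17702 = 27022/10241 - 25198*1/17702 = 27022/10241 - 12599/8851 = 110145363/90643091 ≈ 1.2152)
1/(P + w) = 1/(9450 + 110145363/90643091) = 1/(856687355313/90643091) = 90643091/856687355313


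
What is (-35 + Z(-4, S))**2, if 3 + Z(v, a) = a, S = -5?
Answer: 1849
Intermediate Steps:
Z(v, a) = -3 + a
(-35 + Z(-4, S))**2 = (-35 + (-3 - 5))**2 = (-35 - 8)**2 = (-43)**2 = 1849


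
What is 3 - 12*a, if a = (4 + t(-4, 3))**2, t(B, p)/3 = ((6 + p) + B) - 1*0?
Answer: -4329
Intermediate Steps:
t(B, p) = 18 + 3*B + 3*p (t(B, p) = 3*(((6 + p) + B) - 1*0) = 3*((6 + B + p) + 0) = 3*(6 + B + p) = 18 + 3*B + 3*p)
a = 361 (a = (4 + (18 + 3*(-4) + 3*3))**2 = (4 + (18 - 12 + 9))**2 = (4 + 15)**2 = 19**2 = 361)
3 - 12*a = 3 - 12*361 = 3 - 4332 = -4329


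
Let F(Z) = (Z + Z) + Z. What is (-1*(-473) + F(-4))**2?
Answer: 212521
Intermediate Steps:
F(Z) = 3*Z (F(Z) = 2*Z + Z = 3*Z)
(-1*(-473) + F(-4))**2 = (-1*(-473) + 3*(-4))**2 = (473 - 12)**2 = 461**2 = 212521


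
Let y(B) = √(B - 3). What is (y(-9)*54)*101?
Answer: 10908*I*√3 ≈ 18893.0*I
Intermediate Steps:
y(B) = √(-3 + B)
(y(-9)*54)*101 = (√(-3 - 9)*54)*101 = (√(-12)*54)*101 = ((2*I*√3)*54)*101 = (108*I*√3)*101 = 10908*I*√3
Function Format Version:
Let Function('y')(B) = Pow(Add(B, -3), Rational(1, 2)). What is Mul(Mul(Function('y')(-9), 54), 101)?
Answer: Mul(10908, I, Pow(3, Rational(1, 2))) ≈ Mul(18893., I)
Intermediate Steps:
Function('y')(B) = Pow(Add(-3, B), Rational(1, 2))
Mul(Mul(Function('y')(-9), 54), 101) = Mul(Mul(Pow(Add(-3, -9), Rational(1, 2)), 54), 101) = Mul(Mul(Pow(-12, Rational(1, 2)), 54), 101) = Mul(Mul(Mul(2, I, Pow(3, Rational(1, 2))), 54), 101) = Mul(Mul(108, I, Pow(3, Rational(1, 2))), 101) = Mul(10908, I, Pow(3, Rational(1, 2)))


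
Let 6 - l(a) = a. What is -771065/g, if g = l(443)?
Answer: 771065/437 ≈ 1764.5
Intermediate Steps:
l(a) = 6 - a
g = -437 (g = 6 - 1*443 = 6 - 443 = -437)
-771065/g = -771065/(-437) = -771065*(-1/437) = 771065/437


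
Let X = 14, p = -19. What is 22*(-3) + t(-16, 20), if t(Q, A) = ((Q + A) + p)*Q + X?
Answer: 188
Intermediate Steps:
t(Q, A) = 14 + Q*(-19 + A + Q) (t(Q, A) = ((Q + A) - 19)*Q + 14 = ((A + Q) - 19)*Q + 14 = (-19 + A + Q)*Q + 14 = Q*(-19 + A + Q) + 14 = 14 + Q*(-19 + A + Q))
22*(-3) + t(-16, 20) = 22*(-3) + (14 + (-16)² - 19*(-16) + 20*(-16)) = -66 + (14 + 256 + 304 - 320) = -66 + 254 = 188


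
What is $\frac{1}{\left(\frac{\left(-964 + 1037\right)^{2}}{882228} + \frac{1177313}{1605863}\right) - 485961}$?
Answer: $- \frac{1416737302764}{688478029172358913} \approx -2.0578 \cdot 10^{-6}$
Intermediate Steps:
$\frac{1}{\left(\frac{\left(-964 + 1037\right)^{2}}{882228} + \frac{1177313}{1605863}\right) - 485961} = \frac{1}{\left(73^{2} \cdot \frac{1}{882228} + 1177313 \cdot \frac{1}{1605863}\right) - 485961} = \frac{1}{\left(5329 \cdot \frac{1}{882228} + \frac{1177313}{1605863}\right) - 485961} = \frac{1}{\left(\frac{5329}{882228} + \frac{1177313}{1605863}\right) - 485961} = \frac{1}{\frac{1047216137291}{1416737302764} - 485961} = \frac{1}{- \frac{688478029172358913}{1416737302764}} = - \frac{1416737302764}{688478029172358913}$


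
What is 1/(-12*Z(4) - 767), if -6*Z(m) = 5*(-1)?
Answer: -1/777 ≈ -0.0012870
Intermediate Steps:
Z(m) = 5/6 (Z(m) = -5*(-1)/6 = -1/6*(-5) = 5/6)
1/(-12*Z(4) - 767) = 1/(-12*5/6 - 767) = 1/(-10 - 767) = 1/(-777) = -1/777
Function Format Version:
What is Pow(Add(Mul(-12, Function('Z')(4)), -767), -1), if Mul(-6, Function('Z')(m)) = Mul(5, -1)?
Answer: Rational(-1, 777) ≈ -0.0012870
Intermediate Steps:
Function('Z')(m) = Rational(5, 6) (Function('Z')(m) = Mul(Rational(-1, 6), Mul(5, -1)) = Mul(Rational(-1, 6), -5) = Rational(5, 6))
Pow(Add(Mul(-12, Function('Z')(4)), -767), -1) = Pow(Add(Mul(-12, Rational(5, 6)), -767), -1) = Pow(Add(-10, -767), -1) = Pow(-777, -1) = Rational(-1, 777)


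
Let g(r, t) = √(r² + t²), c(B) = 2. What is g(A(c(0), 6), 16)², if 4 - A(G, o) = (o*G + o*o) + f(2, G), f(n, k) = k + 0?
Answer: 2372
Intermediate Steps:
f(n, k) = k
A(G, o) = 4 - G - o² - G*o (A(G, o) = 4 - ((o*G + o*o) + G) = 4 - ((G*o + o²) + G) = 4 - ((o² + G*o) + G) = 4 - (G + o² + G*o) = 4 + (-G - o² - G*o) = 4 - G - o² - G*o)
g(A(c(0), 6), 16)² = (√((4 - 1*2 - 1*6² - 1*2*6)² + 16²))² = (√((4 - 2 - 1*36 - 12)² + 256))² = (√((4 - 2 - 36 - 12)² + 256))² = (√((-46)² + 256))² = (√(2116 + 256))² = (√2372)² = (2*√593)² = 2372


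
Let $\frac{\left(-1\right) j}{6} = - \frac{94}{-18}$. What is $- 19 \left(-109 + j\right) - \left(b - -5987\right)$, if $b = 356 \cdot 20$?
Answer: $- \frac{31322}{3} \approx -10441.0$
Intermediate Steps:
$b = 7120$
$j = - \frac{94}{3}$ ($j = - 6 \left(- \frac{94}{-18}\right) = - 6 \left(\left(-94\right) \left(- \frac{1}{18}\right)\right) = \left(-6\right) \frac{47}{9} = - \frac{94}{3} \approx -31.333$)
$- 19 \left(-109 + j\right) - \left(b - -5987\right) = - 19 \left(-109 - \frac{94}{3}\right) - \left(7120 - -5987\right) = \left(-19\right) \left(- \frac{421}{3}\right) - \left(7120 + 5987\right) = \frac{7999}{3} - 13107 = - \frac{31322}{3}$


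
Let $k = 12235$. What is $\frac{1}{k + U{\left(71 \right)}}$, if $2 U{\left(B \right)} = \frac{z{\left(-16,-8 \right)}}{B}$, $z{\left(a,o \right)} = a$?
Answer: $\frac{71}{868677} \approx 8.1733 \cdot 10^{-5}$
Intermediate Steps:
$U{\left(B \right)} = - \frac{8}{B}$ ($U{\left(B \right)} = \frac{\left(-16\right) \frac{1}{B}}{2} = - \frac{8}{B}$)
$\frac{1}{k + U{\left(71 \right)}} = \frac{1}{12235 - \frac{8}{71}} = \frac{1}{\frac{868677}{71}} = \frac{71}{868677}$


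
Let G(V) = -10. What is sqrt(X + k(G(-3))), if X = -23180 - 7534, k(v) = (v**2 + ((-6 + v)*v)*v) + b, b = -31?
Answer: I*sqrt(32245) ≈ 179.57*I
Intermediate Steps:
k(v) = -31 + v**2 + v**2*(-6 + v) (k(v) = (v**2 + ((-6 + v)*v)*v) - 31 = (v**2 + (v*(-6 + v))*v) - 31 = (v**2 + v**2*(-6 + v)) - 31 = -31 + v**2 + v**2*(-6 + v))
X = -30714
sqrt(X + k(G(-3))) = sqrt(-30714 + (-31 + (-10)**3 - 5*(-10)**2)) = sqrt(-30714 + (-31 - 1000 - 5*100)) = sqrt(-30714 + (-31 - 1000 - 500)) = sqrt(-30714 - 1531) = sqrt(-32245) = I*sqrt(32245)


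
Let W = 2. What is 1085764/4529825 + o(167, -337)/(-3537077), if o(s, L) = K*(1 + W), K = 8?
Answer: 3840322156028/16022339821525 ≈ 0.23969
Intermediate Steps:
o(s, L) = 24 (o(s, L) = 8*(1 + 2) = 8*3 = 24)
1085764/4529825 + o(167, -337)/(-3537077) = 1085764/4529825 + 24/(-3537077) = 1085764*(1/4529825) + 24*(-1/3537077) = 1085764/4529825 - 24/3537077 = 3840322156028/16022339821525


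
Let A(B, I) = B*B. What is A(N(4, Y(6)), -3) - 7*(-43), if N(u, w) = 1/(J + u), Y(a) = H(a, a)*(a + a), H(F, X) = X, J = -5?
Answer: 302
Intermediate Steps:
Y(a) = 2*a² (Y(a) = a*(a + a) = a*(2*a) = 2*a²)
N(u, w) = 1/(-5 + u)
A(B, I) = B²
A(N(4, Y(6)), -3) - 7*(-43) = (1/(-5 + 4))² - 7*(-43) = (1/(-1))² + 301 = (-1)² + 301 = 1 + 301 = 302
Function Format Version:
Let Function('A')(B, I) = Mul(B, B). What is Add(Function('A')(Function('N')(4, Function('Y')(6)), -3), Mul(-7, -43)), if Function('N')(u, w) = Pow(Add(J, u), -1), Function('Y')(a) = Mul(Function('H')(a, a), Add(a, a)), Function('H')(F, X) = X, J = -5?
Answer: 302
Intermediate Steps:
Function('Y')(a) = Mul(2, Pow(a, 2)) (Function('Y')(a) = Mul(a, Add(a, a)) = Mul(a, Mul(2, a)) = Mul(2, Pow(a, 2)))
Function('N')(u, w) = Pow(Add(-5, u), -1)
Function('A')(B, I) = Pow(B, 2)
Add(Function('A')(Function('N')(4, Function('Y')(6)), -3), Mul(-7, -43)) = Add(Pow(Pow(Add(-5, 4), -1), 2), Mul(-7, -43)) = Add(Pow(Pow(-1, -1), 2), 301) = Add(Pow(-1, 2), 301) = Add(1, 301) = 302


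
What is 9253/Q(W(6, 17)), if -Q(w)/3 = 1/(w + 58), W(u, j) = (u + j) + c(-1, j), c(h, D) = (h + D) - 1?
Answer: -296096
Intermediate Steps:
c(h, D) = -1 + D + h (c(h, D) = (D + h) - 1 = -1 + D + h)
W(u, j) = -2 + u + 2*j (W(u, j) = (u + j) + (-1 + j - 1) = (j + u) + (-2 + j) = -2 + u + 2*j)
Q(w) = -3/(58 + w) (Q(w) = -3/(w + 58) = -3/(58 + w))
9253/Q(W(6, 17)) = 9253/((-3/(58 + (-2 + 6 + 2*17)))) = 9253/((-3/(58 + (-2 + 6 + 34)))) = 9253/((-3/(58 + 38))) = 9253/((-3/96)) = 9253/((-3*1/96)) = 9253/(-1/32) = 9253*(-32) = -296096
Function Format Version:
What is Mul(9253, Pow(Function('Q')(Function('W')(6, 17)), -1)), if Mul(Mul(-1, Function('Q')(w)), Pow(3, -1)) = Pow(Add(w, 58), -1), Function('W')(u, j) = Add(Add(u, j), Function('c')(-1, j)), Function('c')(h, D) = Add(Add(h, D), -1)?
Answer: -296096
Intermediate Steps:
Function('c')(h, D) = Add(-1, D, h) (Function('c')(h, D) = Add(Add(D, h), -1) = Add(-1, D, h))
Function('W')(u, j) = Add(-2, u, Mul(2, j)) (Function('W')(u, j) = Add(Add(u, j), Add(-1, j, -1)) = Add(Add(j, u), Add(-2, j)) = Add(-2, u, Mul(2, j)))
Function('Q')(w) = Mul(-3, Pow(Add(58, w), -1)) (Function('Q')(w) = Mul(-3, Pow(Add(w, 58), -1)) = Mul(-3, Pow(Add(58, w), -1)))
Mul(9253, Pow(Function('Q')(Function('W')(6, 17)), -1)) = Mul(9253, Pow(Mul(-3, Pow(Add(58, Add(-2, 6, Mul(2, 17))), -1)), -1)) = Mul(9253, Pow(Mul(-3, Pow(Add(58, Add(-2, 6, 34)), -1)), -1)) = Mul(9253, Pow(Mul(-3, Pow(Add(58, 38), -1)), -1)) = Mul(9253, Pow(Mul(-3, Pow(96, -1)), -1)) = Mul(9253, Pow(Mul(-3, Rational(1, 96)), -1)) = Mul(9253, Pow(Rational(-1, 32), -1)) = Mul(9253, -32) = -296096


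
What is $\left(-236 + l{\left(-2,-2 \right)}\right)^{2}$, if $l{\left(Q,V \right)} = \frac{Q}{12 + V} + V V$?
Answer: $\frac{1347921}{25} \approx 53917.0$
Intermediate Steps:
$l{\left(Q,V \right)} = V^{2} + \frac{Q}{12 + V}$ ($l{\left(Q,V \right)} = \frac{Q}{12 + V} + V^{2} = V^{2} + \frac{Q}{12 + V}$)
$\left(-236 + l{\left(-2,-2 \right)}\right)^{2} = \left(-236 + \frac{-2 + \left(-2\right)^{3} + 12 \left(-2\right)^{2}}{12 - 2}\right)^{2} = \left(-236 + \frac{-2 - 8 + 12 \cdot 4}{10}\right)^{2} = \left(-236 + \frac{-2 - 8 + 48}{10}\right)^{2} = \left(-236 + \frac{1}{10} \cdot 38\right)^{2} = \left(-236 + \frac{19}{5}\right)^{2} = \left(- \frac{1161}{5}\right)^{2} = \frac{1347921}{25}$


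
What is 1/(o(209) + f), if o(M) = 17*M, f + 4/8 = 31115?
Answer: 2/69335 ≈ 2.8845e-5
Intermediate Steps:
f = 62229/2 (f = -1/2 + 31115 = 62229/2 ≈ 31115.)
1/(o(209) + f) = 1/(17*209 + 62229/2) = 1/(3553 + 62229/2) = 1/(69335/2) = 2/69335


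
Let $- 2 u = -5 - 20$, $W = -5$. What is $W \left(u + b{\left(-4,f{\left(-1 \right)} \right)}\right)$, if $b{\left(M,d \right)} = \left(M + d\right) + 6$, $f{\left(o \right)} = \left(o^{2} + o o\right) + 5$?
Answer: $- \frac{215}{2} \approx -107.5$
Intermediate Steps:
$u = \frac{25}{2}$ ($u = - \frac{-5 - 20}{2} = \left(- \frac{1}{2}\right) \left(-25\right) = \frac{25}{2} \approx 12.5$)
$f{\left(o \right)} = 5 + 2 o^{2}$ ($f{\left(o \right)} = \left(o^{2} + o^{2}\right) + 5 = 2 o^{2} + 5 = 5 + 2 o^{2}$)
$b{\left(M,d \right)} = 6 + M + d$
$W \left(u + b{\left(-4,f{\left(-1 \right)} \right)}\right) = - 5 \left(\frac{25}{2} + \left(6 - 4 + \left(5 + 2 \left(-1\right)^{2}\right)\right)\right) = - 5 \left(\frac{25}{2} + \left(6 - 4 + \left(5 + 2 \cdot 1\right)\right)\right) = - 5 \left(\frac{25}{2} + \left(6 - 4 + \left(5 + 2\right)\right)\right) = - 5 \left(\frac{25}{2} + \left(6 - 4 + 7\right)\right) = - 5 \left(\frac{25}{2} + 9\right) = \left(-5\right) \frac{43}{2} = - \frac{215}{2}$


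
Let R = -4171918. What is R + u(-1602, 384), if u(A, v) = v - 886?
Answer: -4172420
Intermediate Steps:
u(A, v) = -886 + v
R + u(-1602, 384) = -4171918 + (-886 + 384) = -4171918 - 502 = -4172420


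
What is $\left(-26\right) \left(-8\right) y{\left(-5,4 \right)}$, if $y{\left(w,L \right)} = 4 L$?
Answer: $3328$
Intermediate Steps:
$\left(-26\right) \left(-8\right) y{\left(-5,4 \right)} = \left(-26\right) \left(-8\right) 4 \cdot 4 = 208 \cdot 16 = 3328$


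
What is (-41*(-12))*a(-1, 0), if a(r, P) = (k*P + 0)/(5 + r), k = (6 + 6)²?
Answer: 0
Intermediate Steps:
k = 144 (k = 12² = 144)
a(r, P) = 144*P/(5 + r) (a(r, P) = (144*P + 0)/(5 + r) = (144*P)/(5 + r) = 144*P/(5 + r))
(-41*(-12))*a(-1, 0) = (-41*(-12))*(144*0/(5 - 1)) = 492*(144*0/4) = 492*(144*0*(¼)) = 492*0 = 0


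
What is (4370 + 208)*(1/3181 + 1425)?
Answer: 20751735228/3181 ≈ 6.5236e+6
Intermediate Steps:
(4370 + 208)*(1/3181 + 1425) = 4578*(1/3181 + 1425) = 4578*(4532926/3181) = 20751735228/3181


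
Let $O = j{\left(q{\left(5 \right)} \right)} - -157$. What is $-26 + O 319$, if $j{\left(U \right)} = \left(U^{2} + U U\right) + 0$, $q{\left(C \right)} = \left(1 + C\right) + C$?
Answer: $127255$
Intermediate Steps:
$q{\left(C \right)} = 1 + 2 C$
$j{\left(U \right)} = 2 U^{2}$ ($j{\left(U \right)} = \left(U^{2} + U^{2}\right) + 0 = 2 U^{2} + 0 = 2 U^{2}$)
$O = 399$ ($O = 2 \left(1 + 2 \cdot 5\right)^{2} - -157 = 2 \left(1 + 10\right)^{2} + 157 = 2 \cdot 11^{2} + 157 = 2 \cdot 121 + 157 = 242 + 157 = 399$)
$-26 + O 319 = -26 + 399 \cdot 319 = -26 + 127281 = 127255$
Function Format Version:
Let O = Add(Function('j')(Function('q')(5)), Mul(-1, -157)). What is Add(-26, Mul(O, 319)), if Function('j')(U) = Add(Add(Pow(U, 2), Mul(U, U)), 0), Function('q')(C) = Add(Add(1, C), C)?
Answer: 127255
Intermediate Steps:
Function('q')(C) = Add(1, Mul(2, C))
Function('j')(U) = Mul(2, Pow(U, 2)) (Function('j')(U) = Add(Add(Pow(U, 2), Pow(U, 2)), 0) = Add(Mul(2, Pow(U, 2)), 0) = Mul(2, Pow(U, 2)))
O = 399 (O = Add(Mul(2, Pow(Add(1, Mul(2, 5)), 2)), Mul(-1, -157)) = Add(Mul(2, Pow(Add(1, 10), 2)), 157) = Add(Mul(2, Pow(11, 2)), 157) = Add(Mul(2, 121), 157) = Add(242, 157) = 399)
Add(-26, Mul(O, 319)) = Add(-26, Mul(399, 319)) = Add(-26, 127281) = 127255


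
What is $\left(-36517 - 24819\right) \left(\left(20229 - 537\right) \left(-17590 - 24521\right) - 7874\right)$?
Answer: $50863349428496$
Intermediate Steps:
$\left(-36517 - 24819\right) \left(\left(20229 - 537\right) \left(-17590 - 24521\right) - 7874\right) = - 61336 \left(19692 \left(-42111\right) - 7874\right) = - 61336 \left(-829249812 - 7874\right) = \left(-61336\right) \left(-829257686\right) = 50863349428496$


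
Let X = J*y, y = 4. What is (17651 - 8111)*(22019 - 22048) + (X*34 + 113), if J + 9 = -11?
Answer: -279267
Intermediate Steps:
J = -20 (J = -9 - 11 = -20)
X = -80 (X = -20*4 = -80)
(17651 - 8111)*(22019 - 22048) + (X*34 + 113) = (17651 - 8111)*(22019 - 22048) + (-80*34 + 113) = 9540*(-29) + (-2720 + 113) = -276660 - 2607 = -279267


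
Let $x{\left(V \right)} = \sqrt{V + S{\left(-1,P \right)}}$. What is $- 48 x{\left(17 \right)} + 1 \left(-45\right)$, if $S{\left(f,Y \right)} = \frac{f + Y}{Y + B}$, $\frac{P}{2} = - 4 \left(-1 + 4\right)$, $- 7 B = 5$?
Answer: $-45 - \frac{96 \sqrt{134767}}{173} \approx -248.71$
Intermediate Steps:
$B = - \frac{5}{7}$ ($B = \left(- \frac{1}{7}\right) 5 = - \frac{5}{7} \approx -0.71429$)
$P = -24$ ($P = 2 \left(- 4 \left(-1 + 4\right)\right) = 2 \left(\left(-4\right) 3\right) = 2 \left(-12\right) = -24$)
$S{\left(f,Y \right)} = \frac{Y + f}{- \frac{5}{7} + Y}$ ($S{\left(f,Y \right)} = \frac{f + Y}{Y - \frac{5}{7}} = \frac{Y + f}{- \frac{5}{7} + Y}$)
$x{\left(V \right)} = \sqrt{\frac{175}{173} + V}$ ($x{\left(V \right)} = \sqrt{V + \frac{7 \left(-24 - 1\right)}{-5 + 7 \left(-24\right)}} = \sqrt{V + 7 \frac{1}{-5 - 168} \left(-25\right)} = \sqrt{V + 7 \frac{1}{-173} \left(-25\right)} = \sqrt{V + 7 \left(- \frac{1}{173}\right) \left(-25\right)} = \sqrt{V + \frac{175}{173}} = \sqrt{\frac{175}{173} + V}$)
$- 48 x{\left(17 \right)} + 1 \left(-45\right) = - 48 \frac{\sqrt{30275 + 29929 \cdot 17}}{173} + 1 \left(-45\right) = - 48 \frac{\sqrt{30275 + 508793}}{173} - 45 = - 48 \frac{\sqrt{539068}}{173} - 45 = - 48 \frac{2 \sqrt{134767}}{173} - 45 = - \frac{96 \sqrt{134767}}{173} - 45 = -45 - \frac{96 \sqrt{134767}}{173}$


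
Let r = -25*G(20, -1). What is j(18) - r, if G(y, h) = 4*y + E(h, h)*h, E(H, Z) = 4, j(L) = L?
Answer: 1918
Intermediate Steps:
G(y, h) = 4*h + 4*y (G(y, h) = 4*y + 4*h = 4*h + 4*y)
r = -1900 (r = -25*(4*(-1) + 4*20) = -25*(-4 + 80) = -25*76 = -1900)
j(18) - r = 18 - 1*(-1900) = 18 + 1900 = 1918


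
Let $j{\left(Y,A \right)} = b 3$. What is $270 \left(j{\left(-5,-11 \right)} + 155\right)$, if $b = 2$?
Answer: $43470$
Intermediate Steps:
$j{\left(Y,A \right)} = 6$ ($j{\left(Y,A \right)} = 2 \cdot 3 = 6$)
$270 \left(j{\left(-5,-11 \right)} + 155\right) = 270 \left(6 + 155\right) = 270 \cdot 161 = 43470$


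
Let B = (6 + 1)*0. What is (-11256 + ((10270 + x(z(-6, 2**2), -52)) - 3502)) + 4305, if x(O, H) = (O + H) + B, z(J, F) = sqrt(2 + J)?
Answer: -235 + 2*I ≈ -235.0 + 2.0*I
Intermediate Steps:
B = 0 (B = 7*0 = 0)
x(O, H) = H + O (x(O, H) = (O + H) + 0 = (H + O) + 0 = H + O)
(-11256 + ((10270 + x(z(-6, 2**2), -52)) - 3502)) + 4305 = (-11256 + ((10270 + (-52 + sqrt(2 - 6))) - 3502)) + 4305 = (-11256 + ((10270 + (-52 + sqrt(-4))) - 3502)) + 4305 = (-11256 + ((10270 + (-52 + 2*I)) - 3502)) + 4305 = (-11256 + ((10218 + 2*I) - 3502)) + 4305 = (-11256 + (6716 + 2*I)) + 4305 = (-4540 + 2*I) + 4305 = -235 + 2*I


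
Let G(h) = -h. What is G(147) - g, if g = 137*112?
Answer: -15491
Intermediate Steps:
g = 15344
G(147) - g = -1*147 - 1*15344 = -147 - 15344 = -15491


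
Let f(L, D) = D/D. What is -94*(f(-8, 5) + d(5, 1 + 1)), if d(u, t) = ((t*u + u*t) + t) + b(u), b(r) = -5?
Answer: -1692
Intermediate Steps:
f(L, D) = 1
d(u, t) = -5 + t + 2*t*u (d(u, t) = ((t*u + u*t) + t) - 5 = ((t*u + t*u) + t) - 5 = (2*t*u + t) - 5 = (t + 2*t*u) - 5 = -5 + t + 2*t*u)
-94*(f(-8, 5) + d(5, 1 + 1)) = -94*(1 + (-5 + (1 + 1) + 2*(1 + 1)*5)) = -94*(1 + (-5 + 2 + 2*2*5)) = -94*(1 + (-5 + 2 + 20)) = -94*(1 + 17) = -94*18 = -1692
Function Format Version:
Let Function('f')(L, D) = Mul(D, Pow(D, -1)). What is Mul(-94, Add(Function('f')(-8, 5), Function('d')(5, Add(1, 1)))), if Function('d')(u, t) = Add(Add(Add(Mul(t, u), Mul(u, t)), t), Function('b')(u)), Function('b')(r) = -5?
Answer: -1692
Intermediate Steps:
Function('f')(L, D) = 1
Function('d')(u, t) = Add(-5, t, Mul(2, t, u)) (Function('d')(u, t) = Add(Add(Add(Mul(t, u), Mul(u, t)), t), -5) = Add(Add(Add(Mul(t, u), Mul(t, u)), t), -5) = Add(Add(Mul(2, t, u), t), -5) = Add(Add(t, Mul(2, t, u)), -5) = Add(-5, t, Mul(2, t, u)))
Mul(-94, Add(Function('f')(-8, 5), Function('d')(5, Add(1, 1)))) = Mul(-94, Add(1, Add(-5, Add(1, 1), Mul(2, Add(1, 1), 5)))) = Mul(-94, Add(1, Add(-5, 2, Mul(2, 2, 5)))) = Mul(-94, Add(1, Add(-5, 2, 20))) = Mul(-94, Add(1, 17)) = Mul(-94, 18) = -1692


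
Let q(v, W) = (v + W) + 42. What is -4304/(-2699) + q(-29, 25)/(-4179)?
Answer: 17883854/11279121 ≈ 1.5856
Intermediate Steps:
q(v, W) = 42 + W + v (q(v, W) = (W + v) + 42 = 42 + W + v)
-4304/(-2699) + q(-29, 25)/(-4179) = -4304/(-2699) + (42 + 25 - 29)/(-4179) = -4304*(-1/2699) + 38*(-1/4179) = 4304/2699 - 38/4179 = 17883854/11279121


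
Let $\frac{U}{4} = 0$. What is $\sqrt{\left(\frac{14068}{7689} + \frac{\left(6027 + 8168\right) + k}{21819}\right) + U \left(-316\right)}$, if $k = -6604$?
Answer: $\frac{\sqrt{6809762204746809}}{55922097} \approx 1.4756$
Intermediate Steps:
$U = 0$ ($U = 4 \cdot 0 = 0$)
$\sqrt{\left(\frac{14068}{7689} + \frac{\left(6027 + 8168\right) + k}{21819}\right) + U \left(-316\right)} = \sqrt{\left(\frac{14068}{7689} + \frac{\left(6027 + 8168\right) - 6604}{21819}\right) + 0 \left(-316\right)} = \sqrt{\left(14068 \cdot \frac{1}{7689} + \left(14195 - 6604\right) \frac{1}{21819}\right) + 0} = \sqrt{\left(\frac{14068}{7689} + 7591 \cdot \frac{1}{21819}\right) + 0} = \sqrt{\left(\frac{14068}{7689} + \frac{7591}{21819}\right) + 0} = \sqrt{\frac{121772297}{55922097} + 0} = \sqrt{\frac{121772297}{55922097}} = \frac{\sqrt{6809762204746809}}{55922097}$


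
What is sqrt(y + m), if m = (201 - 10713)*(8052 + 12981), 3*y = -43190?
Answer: I*sqrt(1990019634)/3 ≈ 14870.0*I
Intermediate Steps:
y = -43190/3 (y = (1/3)*(-43190) = -43190/3 ≈ -14397.)
m = -221098896 (m = -10512*21033 = -221098896)
sqrt(y + m) = sqrt(-43190/3 - 221098896) = sqrt(-663339878/3) = I*sqrt(1990019634)/3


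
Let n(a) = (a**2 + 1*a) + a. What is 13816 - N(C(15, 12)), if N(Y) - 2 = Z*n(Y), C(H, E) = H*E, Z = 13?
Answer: -412066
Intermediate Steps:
C(H, E) = E*H
n(a) = a**2 + 2*a (n(a) = (a**2 + a) + a = (a + a**2) + a = a**2 + 2*a)
N(Y) = 2 + 13*Y*(2 + Y) (N(Y) = 2 + 13*(Y*(2 + Y)) = 2 + 13*Y*(2 + Y))
13816 - N(C(15, 12)) = 13816 - (2 + 13*(12*15)*(2 + 12*15)) = 13816 - (2 + 13*180*(2 + 180)) = 13816 - (2 + 13*180*182) = 13816 - (2 + 425880) = 13816 - 1*425882 = 13816 - 425882 = -412066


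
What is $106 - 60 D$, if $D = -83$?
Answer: $5086$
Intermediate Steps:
$106 - 60 D = 106 - -4980 = 106 + 4980 = 5086$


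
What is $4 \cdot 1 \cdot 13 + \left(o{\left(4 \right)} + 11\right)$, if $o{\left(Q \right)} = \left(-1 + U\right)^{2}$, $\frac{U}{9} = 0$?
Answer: $64$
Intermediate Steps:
$U = 0$ ($U = 9 \cdot 0 = 0$)
$o{\left(Q \right)} = 1$ ($o{\left(Q \right)} = \left(-1 + 0\right)^{2} = \left(-1\right)^{2} = 1$)
$4 \cdot 1 \cdot 13 + \left(o{\left(4 \right)} + 11\right) = 4 \cdot 1 \cdot 13 + \left(1 + 11\right) = 4 \cdot 13 + 12 = 52 + 12 = 64$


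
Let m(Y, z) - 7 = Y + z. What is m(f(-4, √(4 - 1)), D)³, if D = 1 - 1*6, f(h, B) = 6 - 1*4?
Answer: 64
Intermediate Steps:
f(h, B) = 2 (f(h, B) = 6 - 4 = 2)
D = -5 (D = 1 - 6 = -5)
m(Y, z) = 7 + Y + z (m(Y, z) = 7 + (Y + z) = 7 + Y + z)
m(f(-4, √(4 - 1)), D)³ = (7 + 2 - 5)³ = 4³ = 64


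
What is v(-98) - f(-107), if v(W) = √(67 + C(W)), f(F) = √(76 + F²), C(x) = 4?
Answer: √71 - 5*√461 ≈ -98.928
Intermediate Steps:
v(W) = √71 (v(W) = √(67 + 4) = √71)
v(-98) - f(-107) = √71 - √(76 + (-107)²) = √71 - √(76 + 11449) = √71 - √11525 = √71 - 5*√461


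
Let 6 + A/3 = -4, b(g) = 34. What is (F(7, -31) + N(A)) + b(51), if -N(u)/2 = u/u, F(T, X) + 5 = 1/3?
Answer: 82/3 ≈ 27.333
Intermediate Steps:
F(T, X) = -14/3 (F(T, X) = -5 + 1/3 = -5 + ⅓ = -14/3)
A = -30 (A = -18 + 3*(-4) = -18 - 12 = -30)
N(u) = -2 (N(u) = -2*u/u = -2*1 = -2)
(F(7, -31) + N(A)) + b(51) = (-14/3 - 2) + 34 = -20/3 + 34 = 82/3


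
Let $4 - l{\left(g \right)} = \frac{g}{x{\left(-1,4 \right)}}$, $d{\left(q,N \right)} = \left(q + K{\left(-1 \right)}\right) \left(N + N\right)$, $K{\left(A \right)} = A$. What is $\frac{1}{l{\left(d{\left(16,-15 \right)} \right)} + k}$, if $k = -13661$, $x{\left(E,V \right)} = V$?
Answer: $- \frac{2}{27089} \approx -7.3831 \cdot 10^{-5}$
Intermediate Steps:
$d{\left(q,N \right)} = 2 N \left(-1 + q\right)$ ($d{\left(q,N \right)} = \left(q - 1\right) \left(N + N\right) = \left(-1 + q\right) 2 N = 2 N \left(-1 + q\right)$)
$l{\left(g \right)} = 4 - \frac{g}{4}$
$\frac{1}{l{\left(d{\left(16,-15 \right)} \right)} + k} = \frac{1}{\left(4 - \frac{2 \left(-15\right) \left(-1 + 16\right)}{4}\right) - 13661} = \frac{1}{\left(4 - \frac{2 \left(-15\right) 15}{4}\right) - 13661} = \frac{1}{\left(4 - - \frac{225}{2}\right) - 13661} = \frac{1}{\left(4 + \frac{225}{2}\right) - 13661} = \frac{1}{\frac{233}{2} - 13661} = \frac{1}{- \frac{27089}{2}} = - \frac{2}{27089}$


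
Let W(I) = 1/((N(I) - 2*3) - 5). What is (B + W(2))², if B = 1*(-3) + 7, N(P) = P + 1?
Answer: 961/64 ≈ 15.016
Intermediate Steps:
N(P) = 1 + P
B = 4 (B = -3 + 7 = 4)
W(I) = 1/(-10 + I) (W(I) = 1/(((1 + I) - 2*3) - 5) = 1/(((1 + I) - 6) - 5) = 1/((-5 + I) - 5) = 1/(-10 + I))
(B + W(2))² = (4 + 1/(-10 + 2))² = (4 + 1/(-8))² = (4 - ⅛)² = (31/8)² = 961/64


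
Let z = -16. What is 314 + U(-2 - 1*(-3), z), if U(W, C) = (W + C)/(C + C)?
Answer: 10063/32 ≈ 314.47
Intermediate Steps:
U(W, C) = (C + W)/(2*C) (U(W, C) = (C + W)/((2*C)) = (C + W)*(1/(2*C)) = (C + W)/(2*C))
314 + U(-2 - 1*(-3), z) = 314 + (1/2)*(-16 + (-2 - 1*(-3)))/(-16) = 314 + (1/2)*(-1/16)*(-16 + (-2 + 3)) = 314 + (1/2)*(-1/16)*(-16 + 1) = 314 + (1/2)*(-1/16)*(-15) = 314 + 15/32 = 10063/32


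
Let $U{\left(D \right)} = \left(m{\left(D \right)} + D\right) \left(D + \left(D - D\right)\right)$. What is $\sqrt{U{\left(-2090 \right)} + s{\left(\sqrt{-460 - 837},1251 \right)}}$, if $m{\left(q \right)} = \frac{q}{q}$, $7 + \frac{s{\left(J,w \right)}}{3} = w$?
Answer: $\sqrt{4369742} \approx 2090.4$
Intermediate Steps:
$s{\left(J,w \right)} = -21 + 3 w$
$m{\left(q \right)} = 1$
$U{\left(D \right)} = D \left(1 + D\right)$ ($U{\left(D \right)} = \left(1 + D\right) \left(D + \left(D - D\right)\right) = \left(1 + D\right) \left(D + 0\right) = \left(1 + D\right) D = D \left(1 + D\right)$)
$\sqrt{U{\left(-2090 \right)} + s{\left(\sqrt{-460 - 837},1251 \right)}} = \sqrt{- 2090 \left(1 - 2090\right) + \left(-21 + 3 \cdot 1251\right)} = \sqrt{\left(-2090\right) \left(-2089\right) + \left(-21 + 3753\right)} = \sqrt{4366010 + 3732} = \sqrt{4369742}$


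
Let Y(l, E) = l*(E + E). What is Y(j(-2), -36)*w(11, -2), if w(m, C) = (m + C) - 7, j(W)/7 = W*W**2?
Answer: 8064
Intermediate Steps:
j(W) = 7*W**3 (j(W) = 7*(W*W**2) = 7*W**3)
Y(l, E) = 2*E*l (Y(l, E) = l*(2*E) = 2*E*l)
w(m, C) = -7 + C + m (w(m, C) = (C + m) - 7 = -7 + C + m)
Y(j(-2), -36)*w(11, -2) = (2*(-36)*(7*(-2)**3))*(-7 - 2 + 11) = (2*(-36)*(7*(-8)))*2 = (2*(-36)*(-56))*2 = 4032*2 = 8064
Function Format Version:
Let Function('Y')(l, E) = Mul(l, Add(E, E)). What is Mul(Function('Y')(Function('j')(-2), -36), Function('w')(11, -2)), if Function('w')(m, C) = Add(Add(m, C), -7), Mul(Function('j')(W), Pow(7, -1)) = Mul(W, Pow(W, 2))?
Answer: 8064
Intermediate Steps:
Function('j')(W) = Mul(7, Pow(W, 3)) (Function('j')(W) = Mul(7, Mul(W, Pow(W, 2))) = Mul(7, Pow(W, 3)))
Function('Y')(l, E) = Mul(2, E, l) (Function('Y')(l, E) = Mul(l, Mul(2, E)) = Mul(2, E, l))
Function('w')(m, C) = Add(-7, C, m) (Function('w')(m, C) = Add(Add(C, m), -7) = Add(-7, C, m))
Mul(Function('Y')(Function('j')(-2), -36), Function('w')(11, -2)) = Mul(Mul(2, -36, Mul(7, Pow(-2, 3))), Add(-7, -2, 11)) = Mul(Mul(2, -36, Mul(7, -8)), 2) = Mul(Mul(2, -36, -56), 2) = Mul(4032, 2) = 8064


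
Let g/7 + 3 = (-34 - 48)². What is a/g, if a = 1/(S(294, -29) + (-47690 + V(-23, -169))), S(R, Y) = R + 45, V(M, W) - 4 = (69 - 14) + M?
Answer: -1/2226028805 ≈ -4.4923e-10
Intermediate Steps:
V(M, W) = 59 + M (V(M, W) = 4 + ((69 - 14) + M) = 4 + (55 + M) = 59 + M)
S(R, Y) = 45 + R
a = -1/47315 (a = 1/((45 + 294) + (-47690 + (59 - 23))) = 1/(339 + (-47690 + 36)) = 1/(339 - 47654) = 1/(-47315) = -1/47315 ≈ -2.1135e-5)
g = 47047 (g = -21 + 7*(-34 - 48)² = -21 + 7*(-82)² = -21 + 7*6724 = -21 + 47068 = 47047)
a/g = -1/47315/47047 = -1/47315*1/47047 = -1/2226028805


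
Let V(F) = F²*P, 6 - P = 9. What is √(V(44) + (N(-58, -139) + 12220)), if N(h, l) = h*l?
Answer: √14474 ≈ 120.31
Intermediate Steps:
P = -3 (P = 6 - 1*9 = 6 - 9 = -3)
V(F) = -3*F² (V(F) = F²*(-3) = -3*F²)
√(V(44) + (N(-58, -139) + 12220)) = √(-3*44² + (-58*(-139) + 12220)) = √(-3*1936 + (8062 + 12220)) = √(-5808 + 20282) = √14474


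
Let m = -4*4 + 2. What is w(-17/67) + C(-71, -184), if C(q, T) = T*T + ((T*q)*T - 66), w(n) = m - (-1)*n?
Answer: -158790017/67 ≈ -2.3700e+6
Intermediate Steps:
m = -14 (m = -16 + 2 = -14)
w(n) = -14 + n (w(n) = -14 - (-1)*n = -14 + n)
C(q, T) = -66 + T² + q*T² (C(q, T) = T² + (q*T² - 66) = T² + (-66 + q*T²) = -66 + T² + q*T²)
w(-17/67) + C(-71, -184) = (-14 - 17/67) + (-66 + (-184)² - 71*(-184)²) = (-14 - 17*1/67) + (-66 + 33856 - 71*33856) = (-14 - 17/67) + (-66 + 33856 - 2403776) = -955/67 - 2369986 = -158790017/67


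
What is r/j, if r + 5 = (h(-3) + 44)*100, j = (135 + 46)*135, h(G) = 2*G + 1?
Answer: 779/4887 ≈ 0.15940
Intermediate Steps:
h(G) = 1 + 2*G
j = 24435 (j = 181*135 = 24435)
r = 3895 (r = -5 + ((1 + 2*(-3)) + 44)*100 = -5 + ((1 - 6) + 44)*100 = -5 + (-5 + 44)*100 = -5 + 39*100 = -5 + 3900 = 3895)
r/j = 3895/24435 = 3895*(1/24435) = 779/4887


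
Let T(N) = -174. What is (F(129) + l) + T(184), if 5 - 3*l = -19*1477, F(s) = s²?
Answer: 25823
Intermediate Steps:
l = 9356 (l = 5/3 - (-19)*1477/3 = 5/3 - ⅓*(-28063) = 5/3 + 28063/3 = 9356)
(F(129) + l) + T(184) = (129² + 9356) - 174 = (16641 + 9356) - 174 = 25997 - 174 = 25823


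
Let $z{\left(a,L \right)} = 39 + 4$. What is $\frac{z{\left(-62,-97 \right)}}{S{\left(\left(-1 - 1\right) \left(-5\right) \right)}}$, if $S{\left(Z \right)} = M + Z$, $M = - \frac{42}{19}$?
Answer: $\frac{817}{148} \approx 5.5203$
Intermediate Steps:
$M = - \frac{42}{19}$ ($M = \left(-42\right) \frac{1}{19} = - \frac{42}{19} \approx -2.2105$)
$z{\left(a,L \right)} = 43$
$S{\left(Z \right)} = - \frac{42}{19} + Z$
$\frac{z{\left(-62,-97 \right)}}{S{\left(\left(-1 - 1\right) \left(-5\right) \right)}} = \frac{43}{- \frac{42}{19} + \left(-1 - 1\right) \left(-5\right)} = \frac{43}{- \frac{42}{19} - -10} = \frac{43}{- \frac{42}{19} + 10} = \frac{43}{\frac{148}{19}} = 43 \cdot \frac{19}{148} = \frac{817}{148}$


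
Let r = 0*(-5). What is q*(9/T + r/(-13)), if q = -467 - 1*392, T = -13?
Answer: 7731/13 ≈ 594.69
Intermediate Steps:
r = 0
q = -859 (q = -467 - 392 = -859)
q*(9/T + r/(-13)) = -859*(9/(-13) + 0/(-13)) = -859*(9*(-1/13) + 0*(-1/13)) = -859*(-9/13 + 0) = -859*(-9/13) = 7731/13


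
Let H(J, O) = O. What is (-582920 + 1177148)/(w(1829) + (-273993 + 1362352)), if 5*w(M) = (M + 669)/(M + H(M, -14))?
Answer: 5392619100/9876860423 ≈ 0.54599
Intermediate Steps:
w(M) = (669 + M)/(5*(-14 + M)) (w(M) = ((M + 669)/(M - 14))/5 = ((669 + M)/(-14 + M))/5 = (669 + M)/(5*(-14 + M)))
(-582920 + 1177148)/(w(1829) + (-273993 + 1362352)) = (-582920 + 1177148)/((669 + 1829)/(5*(-14 + 1829)) + (-273993 + 1362352)) = 594228/((⅕)*2498/1815 + 1088359) = 594228/((⅕)*(1/1815)*2498 + 1088359) = 594228/(2498/9075 + 1088359) = 594228/(9876860423/9075) = 594228*(9075/9876860423) = 5392619100/9876860423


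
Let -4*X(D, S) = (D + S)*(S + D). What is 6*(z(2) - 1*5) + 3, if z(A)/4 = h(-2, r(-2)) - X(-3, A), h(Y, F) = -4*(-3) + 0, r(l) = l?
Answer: 267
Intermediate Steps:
X(D, S) = -(D + S)²/4 (X(D, S) = -(D + S)*(S + D)/4 = -(D + S)*(D + S)/4 = -(D + S)²/4)
h(Y, F) = 12 (h(Y, F) = 12 + 0 = 12)
z(A) = 48 + (-3 + A)² (z(A) = 4*(12 - (-1)*(-3 + A)²/4) = 4*(12 + (-3 + A)²/4) = 48 + (-3 + A)²)
6*(z(2) - 1*5) + 3 = 6*((48 + (-3 + 2)²) - 1*5) + 3 = 6*((48 + (-1)²) - 5) + 3 = 6*((48 + 1) - 5) + 3 = 6*(49 - 5) + 3 = 6*44 + 3 = 264 + 3 = 267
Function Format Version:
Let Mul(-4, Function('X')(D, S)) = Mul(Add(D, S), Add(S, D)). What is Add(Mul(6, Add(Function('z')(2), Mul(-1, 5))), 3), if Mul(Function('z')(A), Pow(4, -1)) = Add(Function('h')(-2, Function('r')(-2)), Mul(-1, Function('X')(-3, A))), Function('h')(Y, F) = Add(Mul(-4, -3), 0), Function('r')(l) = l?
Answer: 267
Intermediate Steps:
Function('X')(D, S) = Mul(Rational(-1, 4), Pow(Add(D, S), 2)) (Function('X')(D, S) = Mul(Rational(-1, 4), Mul(Add(D, S), Add(S, D))) = Mul(Rational(-1, 4), Mul(Add(D, S), Add(D, S))) = Mul(Rational(-1, 4), Pow(Add(D, S), 2)))
Function('h')(Y, F) = 12 (Function('h')(Y, F) = Add(12, 0) = 12)
Function('z')(A) = Add(48, Pow(Add(-3, A), 2)) (Function('z')(A) = Mul(4, Add(12, Mul(-1, Mul(Rational(-1, 4), Pow(Add(-3, A), 2))))) = Mul(4, Add(12, Mul(Rational(1, 4), Pow(Add(-3, A), 2)))) = Add(48, Pow(Add(-3, A), 2)))
Add(Mul(6, Add(Function('z')(2), Mul(-1, 5))), 3) = Add(Mul(6, Add(Add(48, Pow(Add(-3, 2), 2)), Mul(-1, 5))), 3) = Add(Mul(6, Add(Add(48, Pow(-1, 2)), -5)), 3) = Add(Mul(6, Add(Add(48, 1), -5)), 3) = Add(Mul(6, Add(49, -5)), 3) = Add(Mul(6, 44), 3) = Add(264, 3) = 267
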